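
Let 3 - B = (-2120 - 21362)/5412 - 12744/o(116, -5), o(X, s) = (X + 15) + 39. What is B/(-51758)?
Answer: -18930647/11904857580 ≈ -0.0015902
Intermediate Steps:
o(X, s) = 54 + X (o(X, s) = (15 + X) + 39 = 54 + X)
B = 18930647/230010 (B = 3 - ((-2120 - 21362)/5412 - 12744/(54 + 116)) = 3 - (-23482*1/5412 - 12744/170) = 3 - (-11741/2706 - 12744*1/170) = 3 - (-11741/2706 - 6372/85) = 3 - 1*(-18240617/230010) = 3 + 18240617/230010 = 18930647/230010 ≈ 82.304)
B/(-51758) = (18930647/230010)/(-51758) = (18930647/230010)*(-1/51758) = -18930647/11904857580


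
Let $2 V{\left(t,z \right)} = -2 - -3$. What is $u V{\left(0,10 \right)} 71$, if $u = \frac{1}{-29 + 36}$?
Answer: $\frac{71}{14} \approx 5.0714$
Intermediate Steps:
$V{\left(t,z \right)} = \frac{1}{2}$ ($V{\left(t,z \right)} = \frac{-2 - -3}{2} = \frac{-2 + 3}{2} = \frac{1}{2} \cdot 1 = \frac{1}{2}$)
$u = \frac{1}{7} \approx 0.14286$
$u V{\left(0,10 \right)} 71 = \frac{1}{7} \cdot \frac{1}{2} \cdot 71 = \frac{1}{14} \cdot 71 = \frac{71}{14}$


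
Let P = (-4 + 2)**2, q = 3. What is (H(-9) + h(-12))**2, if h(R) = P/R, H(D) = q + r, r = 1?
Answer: 121/9 ≈ 13.444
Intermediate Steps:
P = 4 (P = (-2)**2 = 4)
H(D) = 4 (H(D) = 3 + 1 = 4)
h(R) = 4/R
(H(-9) + h(-12))**2 = (4 + 4/(-12))**2 = (4 + 4*(-1/12))**2 = (4 - 1/3)**2 = (11/3)**2 = 121/9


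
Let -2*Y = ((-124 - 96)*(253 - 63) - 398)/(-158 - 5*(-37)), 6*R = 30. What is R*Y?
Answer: 35165/9 ≈ 3907.2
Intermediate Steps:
R = 5 (R = (⅙)*30 = 5)
Y = 7033/9 (Y = -((-124 - 96)*(253 - 63) - 398)/(2*(-158 - 5*(-37))) = -(-220*190 - 398)/(2*(-158 + 185)) = -(-41800 - 398)/(2*27) = -(-21099)/27 = -½*(-14066/9) = 7033/9 ≈ 781.44)
R*Y = 5*(7033/9) = 35165/9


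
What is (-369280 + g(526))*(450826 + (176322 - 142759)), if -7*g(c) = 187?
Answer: -1252216770183/7 ≈ -1.7889e+11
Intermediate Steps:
g(c) = -187/7 (g(c) = -⅐*187 = -187/7)
(-369280 + g(526))*(450826 + (176322 - 142759)) = (-369280 - 187/7)*(450826 + (176322 - 142759)) = -2585147*(450826 + 33563)/7 = -2585147/7*484389 = -1252216770183/7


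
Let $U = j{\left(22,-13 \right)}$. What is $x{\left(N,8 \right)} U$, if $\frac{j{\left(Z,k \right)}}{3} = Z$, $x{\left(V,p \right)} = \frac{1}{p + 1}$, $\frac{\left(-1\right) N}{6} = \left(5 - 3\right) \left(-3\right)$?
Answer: $\frac{22}{3} \approx 7.3333$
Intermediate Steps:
$N = 36$ ($N = - 6 \left(5 - 3\right) \left(-3\right) = - 6 \cdot 2 \left(-3\right) = \left(-6\right) \left(-6\right) = 36$)
$x{\left(V,p \right)} = \frac{1}{1 + p}$
$j{\left(Z,k \right)} = 3 Z$
$U = 66$ ($U = 3 \cdot 22 = 66$)
$x{\left(N,8 \right)} U = \frac{1}{1 + 8} \cdot 66 = \frac{1}{9} \cdot 66 = \frac{22}{3}$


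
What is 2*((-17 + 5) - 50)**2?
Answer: 7688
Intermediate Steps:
2*((-17 + 5) - 50)**2 = 2*(-12 - 50)**2 = 2*(-62)**2 = 2*3844 = 7688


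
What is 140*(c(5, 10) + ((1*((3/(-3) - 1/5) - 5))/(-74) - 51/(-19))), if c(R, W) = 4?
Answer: 666106/703 ≈ 947.52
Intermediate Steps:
140*(c(5, 10) + ((1*((3/(-3) - 1/5) - 5))/(-74) - 51/(-19))) = 140*(4 + ((1*((3/(-3) - 1/5) - 5))/(-74) - 51/(-19))) = 140*(4 + ((1*((3*(-⅓) - 1*⅕) - 5))*(-1/74) - 51*(-1/19))) = 140*(4 + ((1*((-1 - ⅕) - 5))*(-1/74) + 51/19)) = 140*(4 + ((1*(-6/5 - 5))*(-1/74) + 51/19)) = 140*(4 + ((1*(-31/5))*(-1/74) + 51/19)) = 140*(4 + (-31/5*(-1/74) + 51/19)) = 140*(4 + (31/370 + 51/19)) = 140*(4 + 19459/7030) = 140*(47579/7030) = 666106/703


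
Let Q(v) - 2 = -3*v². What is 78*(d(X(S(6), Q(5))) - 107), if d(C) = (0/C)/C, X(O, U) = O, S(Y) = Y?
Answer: -8346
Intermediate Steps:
Q(v) = 2 - 3*v²
d(C) = 0 (d(C) = 0/C = 0)
78*(d(X(S(6), Q(5))) - 107) = 78*(0 - 107) = 78*(-107) = -8346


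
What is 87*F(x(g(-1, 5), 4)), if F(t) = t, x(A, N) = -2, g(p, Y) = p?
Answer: -174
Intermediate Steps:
87*F(x(g(-1, 5), 4)) = 87*(-2) = -174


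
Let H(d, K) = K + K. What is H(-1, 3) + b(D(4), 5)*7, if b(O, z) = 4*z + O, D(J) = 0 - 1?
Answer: 139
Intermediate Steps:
H(d, K) = 2*K
D(J) = -1
b(O, z) = O + 4*z
H(-1, 3) + b(D(4), 5)*7 = 2*3 + (-1 + 4*5)*7 = 6 + (-1 + 20)*7 = 6 + 19*7 = 6 + 133 = 139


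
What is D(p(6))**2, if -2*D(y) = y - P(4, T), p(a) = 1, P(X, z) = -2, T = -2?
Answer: 9/4 ≈ 2.2500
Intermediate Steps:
D(y) = -1 - y/2 (D(y) = -(y - 1*(-2))/2 = -(y + 2)/2 = -(2 + y)/2 = -1 - y/2)
D(p(6))**2 = (-1 - 1/2*1)**2 = (-1 - 1/2)**2 = (-3/2)**2 = 9/4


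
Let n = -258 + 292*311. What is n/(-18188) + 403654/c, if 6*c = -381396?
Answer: -3274453629/289034602 ≈ -11.329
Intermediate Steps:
c = -63566 (c = (⅙)*(-381396) = -63566)
n = 90554 (n = -258 + 90812 = 90554)
n/(-18188) + 403654/c = 90554/(-18188) + 403654/(-63566) = 90554*(-1/18188) + 403654*(-1/63566) = -45277/9094 - 201827/31783 = -3274453629/289034602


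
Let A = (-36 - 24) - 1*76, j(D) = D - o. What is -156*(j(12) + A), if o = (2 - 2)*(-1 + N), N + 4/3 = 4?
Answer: 19344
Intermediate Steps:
N = 8/3 (N = -4/3 + 4 = 8/3 ≈ 2.6667)
o = 0 (o = (2 - 2)*(-1 + 8/3) = 0*(5/3) = 0)
j(D) = D (j(D) = D - 1*0 = D + 0 = D)
A = -136 (A = -60 - 76 = -136)
-156*(j(12) + A) = -156*(12 - 136) = -156*(-124) = 19344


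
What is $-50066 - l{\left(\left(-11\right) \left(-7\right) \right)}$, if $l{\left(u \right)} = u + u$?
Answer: $-50220$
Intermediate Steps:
$l{\left(u \right)} = 2 u$
$-50066 - l{\left(\left(-11\right) \left(-7\right) \right)} = -50066 - 2 \left(\left(-11\right) \left(-7\right)\right) = -50066 - 2 \cdot 77 = -50066 - 154 = -50220$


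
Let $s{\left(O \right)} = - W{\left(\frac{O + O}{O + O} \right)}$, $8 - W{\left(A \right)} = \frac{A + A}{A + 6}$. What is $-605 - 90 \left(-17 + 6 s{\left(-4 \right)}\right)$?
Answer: $\frac{35635}{7} \approx 5090.7$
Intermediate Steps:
$W{\left(A \right)} = 8 - \frac{2 A}{6 + A}$ ($W{\left(A \right)} = 8 - \frac{A + A}{A + 6} = 8 - \frac{2 A}{6 + A}$)
$s{\left(O \right)} = - \frac{54}{7}$ ($s{\left(O \right)} = - \frac{6 \left(8 + \frac{O + O}{O + O}\right)}{6 + \frac{O + O}{O + O}} = - \frac{6 \left(8 + \frac{2 O}{2 O}\right)}{6 + \frac{2 O}{2 O}} = - \frac{6 \left(8 + 2 O \frac{1}{2 O}\right)}{6 + 2 O \frac{1}{2 O}} = - \frac{6 \left(8 + 1\right)}{6 + 1} = - \frac{6 \cdot 9}{7} = \left(-1\right) \frac{54}{7} = - \frac{54}{7}$)
$-605 - 90 \left(-17 + 6 s{\left(-4 \right)}\right) = -605 - 90 \left(-17 + 6 \left(- \frac{54}{7}\right)\right) = -605 - 90 \left(-17 - \frac{324}{7}\right) = -605 - - \frac{39870}{7} = -605 + \frac{39870}{7} = \frac{35635}{7}$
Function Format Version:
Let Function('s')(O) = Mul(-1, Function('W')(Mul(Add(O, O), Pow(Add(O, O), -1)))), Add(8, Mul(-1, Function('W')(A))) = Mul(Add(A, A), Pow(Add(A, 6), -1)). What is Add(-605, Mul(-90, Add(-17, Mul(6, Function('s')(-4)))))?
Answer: Rational(35635, 7) ≈ 5090.7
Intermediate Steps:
Function('W')(A) = Add(8, Mul(-2, A, Pow(Add(6, A), -1))) (Function('W')(A) = Add(8, Mul(-1, Mul(Add(A, A), Pow(Add(A, 6), -1)))) = Add(8, Mul(-1, Mul(Mul(2, A), Pow(Add(6, A), -1)))) = Add(8, Mul(-1, Mul(2, A, Pow(Add(6, A), -1)))) = Add(8, Mul(-2, A, Pow(Add(6, A), -1))))
Function('s')(O) = Rational(-54, 7) (Function('s')(O) = Mul(-1, Mul(6, Pow(Add(6, Mul(Add(O, O), Pow(Add(O, O), -1))), -1), Add(8, Mul(Add(O, O), Pow(Add(O, O), -1))))) = Mul(-1, Mul(6, Pow(Add(6, Mul(Mul(2, O), Pow(Mul(2, O), -1))), -1), Add(8, Mul(Mul(2, O), Pow(Mul(2, O), -1))))) = Mul(-1, Mul(6, Pow(Add(6, Mul(Mul(2, O), Mul(Rational(1, 2), Pow(O, -1)))), -1), Add(8, Mul(Mul(2, O), Mul(Rational(1, 2), Pow(O, -1)))))) = Mul(-1, Mul(6, Pow(Add(6, 1), -1), Add(8, 1))) = Mul(-1, Mul(6, Pow(7, -1), 9)) = Mul(-1, Mul(6, Rational(1, 7), 9)) = Mul(-1, Rational(54, 7)) = Rational(-54, 7))
Add(-605, Mul(-90, Add(-17, Mul(6, Function('s')(-4))))) = Add(-605, Mul(-90, Add(-17, Mul(6, Rational(-54, 7))))) = Add(-605, Mul(-90, Add(-17, Rational(-324, 7)))) = Add(-605, Mul(-90, Rational(-443, 7))) = Add(-605, Rational(39870, 7)) = Rational(35635, 7)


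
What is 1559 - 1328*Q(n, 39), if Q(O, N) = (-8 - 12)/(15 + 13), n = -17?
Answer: 17553/7 ≈ 2507.6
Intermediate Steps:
Q(O, N) = -5/7 (Q(O, N) = -20/28 = -20*1/28 = -5/7)
1559 - 1328*Q(n, 39) = 1559 - 1328*(-5/7) = 1559 + 6640/7 = 17553/7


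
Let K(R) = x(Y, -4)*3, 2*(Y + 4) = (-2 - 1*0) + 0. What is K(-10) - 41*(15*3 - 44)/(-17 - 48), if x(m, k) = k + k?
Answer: -1519/65 ≈ -23.369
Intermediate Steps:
Y = -5 (Y = -4 + ((-2 - 1*0) + 0)/2 = -4 + ((-2 + 0) + 0)/2 = -4 + (-2 + 0)/2 = -4 + (1/2)*(-2) = -4 - 1 = -5)
x(m, k) = 2*k
K(R) = -24 (K(R) = (2*(-4))*3 = -8*3 = -24)
K(-10) - 41*(15*3 - 44)/(-17 - 48) = -24 - 41*(15*3 - 44)/(-17 - 48) = -24 - 41*(45 - 44)/(-65) = -24 - 41*(-1)/65 = -24 - 41*(-1/65) = -24 + 41/65 = -1519/65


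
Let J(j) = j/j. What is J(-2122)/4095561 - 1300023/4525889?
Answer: -5324318972014/18536054478729 ≈ -0.28724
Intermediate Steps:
J(j) = 1
J(-2122)/4095561 - 1300023/4525889 = 1/4095561 - 1300023/4525889 = -5324318972014/18536054478729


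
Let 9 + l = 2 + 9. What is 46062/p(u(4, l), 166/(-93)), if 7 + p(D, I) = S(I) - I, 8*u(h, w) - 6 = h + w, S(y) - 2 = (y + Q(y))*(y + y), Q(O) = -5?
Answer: 398390238/181685 ≈ 2192.8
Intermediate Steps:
l = 2 (l = -9 + (2 + 9) = -9 + 11 = 2)
S(y) = 2 + 2*y*(-5 + y) (S(y) = 2 + (y - 5)*(y + y) = 2 + (-5 + y)*(2*y) = 2 + 2*y*(-5 + y))
u(h, w) = ¾ + h/8 + w/8 (u(h, w) = ¾ + (h + w)/8 = ¾ + (h/8 + w/8) = ¾ + h/8 + w/8)
p(D, I) = -5 - 11*I + 2*I² (p(D, I) = -7 + ((2 - 10*I + 2*I²) - I) = -7 + (2 - 11*I + 2*I²) = -5 - 11*I + 2*I²)
46062/p(u(4, l), 166/(-93)) = 46062/(-5 - 1826/(-93) + 2*(166/(-93))²) = 46062/(-5 - 1826*(-1)/93 + 2*(166*(-1/93))²) = 46062/(-5 - 11*(-166/93) + 2*(-166/93)²) = 46062/(-5 + 1826/93 + 2*(27556/8649)) = 46062/(-5 + 1826/93 + 55112/8649) = 46062/(181685/8649) = 46062*(8649/181685) = 398390238/181685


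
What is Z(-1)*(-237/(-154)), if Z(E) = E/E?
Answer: 237/154 ≈ 1.5390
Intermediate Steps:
Z(E) = 1
Z(-1)*(-237/(-154)) = 1*(-237/(-154)) = 1*(-237*(-1/154)) = 1*(237/154) = 237/154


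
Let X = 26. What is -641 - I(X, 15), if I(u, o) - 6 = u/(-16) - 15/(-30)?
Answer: -5167/8 ≈ -645.88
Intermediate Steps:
I(u, o) = 13/2 - u/16 (I(u, o) = 6 + (u/(-16) - 15/(-30)) = 6 + (u*(-1/16) - 15*(-1/30)) = 6 + (-u/16 + ½) = 6 + (½ - u/16) = 13/2 - u/16)
-641 - I(X, 15) = -641 - (13/2 - 1/16*26) = -641 - (13/2 - 13/8) = -641 - 1*39/8 = -641 - 39/8 = -5167/8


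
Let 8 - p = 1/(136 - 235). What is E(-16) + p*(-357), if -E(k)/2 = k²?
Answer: -111263/33 ≈ -3371.6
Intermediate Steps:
E(k) = -2*k²
p = 793/99 (p = 8 - 1/(136 - 235) = 8 - 1/(-99) = 8 - 1*(-1/99) = 8 + 1/99 = 793/99 ≈ 8.0101)
E(-16) + p*(-357) = -2*(-16)² + (793/99)*(-357) = -2*256 - 94367/33 = -512 - 94367/33 = -111263/33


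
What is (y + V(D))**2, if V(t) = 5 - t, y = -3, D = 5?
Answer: 9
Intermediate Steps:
(y + V(D))**2 = (-3 + (5 - 1*5))**2 = (-3 + (5 - 5))**2 = (-3 + 0)**2 = (-3)**2 = 9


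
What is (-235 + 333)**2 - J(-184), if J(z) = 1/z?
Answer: 1767137/184 ≈ 9604.0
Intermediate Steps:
(-235 + 333)**2 - J(-184) = (-235 + 333)**2 - 1/(-184) = 98**2 - 1*(-1/184) = 9604 + 1/184 = 1767137/184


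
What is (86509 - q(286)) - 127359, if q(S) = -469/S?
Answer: -11682631/286 ≈ -40848.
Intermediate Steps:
(86509 - q(286)) - 127359 = (86509 - (-469)/286) - 127359 = (86509 - 1*(-469/286)) - 127359 = (86509 + 469/286) - 127359 = 24742043/286 - 127359 = -11682631/286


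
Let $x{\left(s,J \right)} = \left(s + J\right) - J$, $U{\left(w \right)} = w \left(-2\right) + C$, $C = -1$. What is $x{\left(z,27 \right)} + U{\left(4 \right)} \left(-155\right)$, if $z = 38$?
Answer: $1433$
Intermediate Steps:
$U{\left(w \right)} = -1 - 2 w$ ($U{\left(w \right)} = w \left(-2\right) - 1 = - 2 w - 1 = -1 - 2 w$)
$x{\left(s,J \right)} = s$ ($x{\left(s,J \right)} = \left(J + s\right) - J = s$)
$x{\left(z,27 \right)} + U{\left(4 \right)} \left(-155\right) = 38 + \left(-1 - 8\right) \left(-155\right) = 38 - -1395 = 38 + 1395 = 1433$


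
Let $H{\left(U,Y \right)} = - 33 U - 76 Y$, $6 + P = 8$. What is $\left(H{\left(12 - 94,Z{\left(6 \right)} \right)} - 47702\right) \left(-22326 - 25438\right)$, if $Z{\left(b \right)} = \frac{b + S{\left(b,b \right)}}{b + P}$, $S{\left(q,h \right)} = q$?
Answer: $2154634040$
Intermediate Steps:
$P = 2$ ($P = -6 + 8 = 2$)
$Z{\left(b \right)} = \frac{2 b}{2 + b}$ ($Z{\left(b \right)} = \frac{b + b}{b + 2} = \frac{2 b}{2 + b}$)
$H{\left(U,Y \right)} = - 76 Y - 33 U$
$\left(H{\left(12 - 94,Z{\left(6 \right)} \right)} - 47702\right) \left(-22326 - 25438\right) = \left(\left(- 76 \cdot 2 \cdot 6 \frac{1}{2 + 6} - 33 \left(12 - 94\right)\right) - 47702\right) \left(-22326 - 25438\right) = \left(\left(- 76 \cdot 2 \cdot 6 \cdot \frac{1}{8} - 33 \left(12 - 94\right)\right) - 47702\right) \left(-47764\right) = \left(\left(- 76 \cdot 2 \cdot 6 \cdot \frac{1}{8} - -2706\right) - 47702\right) \left(-47764\right) = \left(\left(\left(-76\right) \frac{3}{2} + 2706\right) - 47702\right) \left(-47764\right) = \left(\left(-114 + 2706\right) - 47702\right) \left(-47764\right) = \left(2592 - 47702\right) \left(-47764\right) = \left(-45110\right) \left(-47764\right) = 2154634040$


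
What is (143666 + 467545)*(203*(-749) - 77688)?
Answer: -140416559085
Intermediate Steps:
(143666 + 467545)*(203*(-749) - 77688) = 611211*(-152047 - 77688) = 611211*(-229735) = -140416559085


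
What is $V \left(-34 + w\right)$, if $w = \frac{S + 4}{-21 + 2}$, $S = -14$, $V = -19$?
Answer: $636$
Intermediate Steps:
$w = \frac{10}{19}$ ($w = \frac{-14 + 4}{-21 + 2} = - \frac{10}{-19} = \left(-10\right) \left(- \frac{1}{19}\right) = \frac{10}{19} \approx 0.52632$)
$V \left(-34 + w\right) = - 19 \left(-34 + \frac{10}{19}\right) = \left(-19\right) \left(- \frac{636}{19}\right) = 636$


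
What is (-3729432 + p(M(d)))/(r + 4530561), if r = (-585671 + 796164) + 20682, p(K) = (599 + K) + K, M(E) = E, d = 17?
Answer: -3728799/4761736 ≈ -0.78308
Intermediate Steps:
p(K) = 599 + 2*K
r = 231175 (r = 210493 + 20682 = 231175)
(-3729432 + p(M(d)))/(r + 4530561) = (-3729432 + (599 + 2*17))/(231175 + 4530561) = (-3729432 + (599 + 34))/4761736 = (-3729432 + 633)*(1/4761736) = -3728799*1/4761736 = -3728799/4761736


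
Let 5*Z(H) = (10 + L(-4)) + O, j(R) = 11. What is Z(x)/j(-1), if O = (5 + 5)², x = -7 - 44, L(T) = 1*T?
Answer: 106/55 ≈ 1.9273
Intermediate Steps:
L(T) = T
x = -51
O = 100 (O = 10² = 100)
Z(H) = 106/5 (Z(H) = ((10 - 4) + 100)/5 = (6 + 100)/5 = (⅕)*106 = 106/5)
Z(x)/j(-1) = (106/5)/11 = (106/5)*(1/11) = 106/55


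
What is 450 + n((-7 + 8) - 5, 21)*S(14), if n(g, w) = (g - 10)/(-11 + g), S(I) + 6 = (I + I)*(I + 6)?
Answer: 14506/15 ≈ 967.07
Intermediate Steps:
S(I) = -6 + 2*I*(6 + I) (S(I) = -6 + (I + I)*(I + 6) = -6 + (2*I)*(6 + I) = -6 + 2*I*(6 + I))
n(g, w) = (-10 + g)/(-11 + g)
450 + n((-7 + 8) - 5, 21)*S(14) = 450 + ((-10 + ((-7 + 8) - 5))/(-11 + ((-7 + 8) - 5)))*(-6 + 2*14² + 12*14) = 450 + ((-10 + (1 - 5))/(-11 + (1 - 5)))*(-6 + 2*196 + 168) = 450 + ((-10 - 4)/(-11 - 4))*(-6 + 392 + 168) = 450 + (-14/(-15))*554 = 450 - 1/15*(-14)*554 = 450 + (14/15)*554 = 450 + 7756/15 = 14506/15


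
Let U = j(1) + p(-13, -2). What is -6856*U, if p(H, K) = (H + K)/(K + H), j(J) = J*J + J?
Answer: -20568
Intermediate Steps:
j(J) = J + J² (j(J) = J² + J = J + J²)
p(H, K) = 1 (p(H, K) = (H + K)/(H + K) = 1)
U = 3 (U = 1*(1 + 1) + 1 = 1*2 + 1 = 2 + 1 = 3)
-6856*U = -6856*3 = -20568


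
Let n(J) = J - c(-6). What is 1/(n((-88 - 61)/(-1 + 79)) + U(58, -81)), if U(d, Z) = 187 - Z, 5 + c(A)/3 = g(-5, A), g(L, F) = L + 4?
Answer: 78/22159 ≈ 0.0035200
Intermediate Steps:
g(L, F) = 4 + L
c(A) = -18 (c(A) = -15 + 3*(4 - 5) = -15 + 3*(-1) = -15 - 3 = -18)
n(J) = 18 + J (n(J) = J - 1*(-18) = J + 18 = 18 + J)
1/(n((-88 - 61)/(-1 + 79)) + U(58, -81)) = 1/((18 + (-88 - 61)/(-1 + 79)) + (187 - 1*(-81))) = 1/((18 - 149/78) + (187 + 81)) = 1/((18 - 149*1/78) + 268) = 1/((18 - 149/78) + 268) = 1/(1255/78 + 268) = 1/(22159/78) = 78/22159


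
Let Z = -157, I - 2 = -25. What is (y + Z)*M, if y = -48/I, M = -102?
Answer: 363426/23 ≈ 15801.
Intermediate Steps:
I = -23 (I = 2 - 25 = -23)
y = 48/23 (y = -48/(-23) = -48*(-1/23) = 48/23 ≈ 2.0870)
(y + Z)*M = (48/23 - 157)*(-102) = -3563/23*(-102) = 363426/23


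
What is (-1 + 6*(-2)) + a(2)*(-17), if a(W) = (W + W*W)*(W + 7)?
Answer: -931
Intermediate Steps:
a(W) = (7 + W)*(W + W**2) (a(W) = (W + W**2)*(7 + W) = (7 + W)*(W + W**2))
(-1 + 6*(-2)) + a(2)*(-17) = (-1 + 6*(-2)) + (2*(7 + 2**2 + 8*2))*(-17) = (-1 - 12) + (2*(7 + 4 + 16))*(-17) = -13 + (2*27)*(-17) = -13 + 54*(-17) = -13 - 918 = -931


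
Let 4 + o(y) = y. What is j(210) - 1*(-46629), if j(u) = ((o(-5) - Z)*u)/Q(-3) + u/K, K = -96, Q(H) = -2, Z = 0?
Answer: 761149/16 ≈ 47572.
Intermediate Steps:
o(y) = -4 + y
j(u) = 431*u/96 (j(u) = (((-4 - 5) - 1*0)*u)/(-2) + u/(-96) = ((-9 + 0)*u)*(-1/2) + u*(-1/96) = -9*u*(-1/2) - u/96 = 9*u/2 - u/96 = 431*u/96)
j(210) - 1*(-46629) = (431/96)*210 - 1*(-46629) = 15085/16 + 46629 = 761149/16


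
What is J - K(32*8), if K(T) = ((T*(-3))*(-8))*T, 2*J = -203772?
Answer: -1674750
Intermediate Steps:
J = -101886 (J = (½)*(-203772) = -101886)
K(T) = 24*T² (K(T) = (-3*T*(-8))*T = (24*T)*T = 24*T²)
J - K(32*8) = -101886 - 24*(32*8)² = -101886 - 24*256² = -101886 - 24*65536 = -101886 - 1*1572864 = -101886 - 1572864 = -1674750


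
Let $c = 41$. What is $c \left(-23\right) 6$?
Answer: $-5658$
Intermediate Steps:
$c \left(-23\right) 6 = 41 \left(-23\right) 6 = \left(-943\right) 6 = -5658$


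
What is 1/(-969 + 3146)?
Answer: 1/2177 ≈ 0.00045935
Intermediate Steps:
1/(-969 + 3146) = 1/2177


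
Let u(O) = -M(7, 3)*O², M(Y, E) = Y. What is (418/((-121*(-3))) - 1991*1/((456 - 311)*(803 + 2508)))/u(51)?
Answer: -1652537/26223268995 ≈ -6.3018e-5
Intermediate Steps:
u(O) = -7*O²
(418/((-121*(-3))) - 1991*1/((456 - 311)*(803 + 2508)))/u(51) = (418/((-121*(-3))) - 1991*1/((456 - 311)*(803 + 2508)))/((-7*51²)) = (418/363 - 1991/(145*3311))/((-7*2601)) = (418*(1/363) - 1991/480095)/(-18207) = (38/33 - 1991*1/480095)*(-1/18207) = (38/33 - 181/43645)*(-1/18207) = (1652537/1440285)*(-1/18207) = -1652537/26223268995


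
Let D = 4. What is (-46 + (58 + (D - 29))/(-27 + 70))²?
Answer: 3783025/1849 ≈ 2046.0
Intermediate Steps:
(-46 + (58 + (D - 29))/(-27 + 70))² = (-46 + (58 + (4 - 29))/(-27 + 70))² = (-46 + (58 - 25)/43)² = (-46 + 33*(1/43))² = (-46 + 33/43)² = (-1945/43)² = 3783025/1849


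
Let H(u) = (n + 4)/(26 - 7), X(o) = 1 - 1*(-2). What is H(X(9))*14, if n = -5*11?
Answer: -714/19 ≈ -37.579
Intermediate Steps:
n = -55
X(o) = 3 (X(o) = 1 + 2 = 3)
H(u) = -51/19 (H(u) = (-55 + 4)/(26 - 7) = -51/19)
H(X(9))*14 = -51/19*14 = -714/19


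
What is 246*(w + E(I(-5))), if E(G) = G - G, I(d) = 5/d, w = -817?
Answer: -200982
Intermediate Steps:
E(G) = 0
246*(w + E(I(-5))) = 246*(-817 + 0) = 246*(-817) = -200982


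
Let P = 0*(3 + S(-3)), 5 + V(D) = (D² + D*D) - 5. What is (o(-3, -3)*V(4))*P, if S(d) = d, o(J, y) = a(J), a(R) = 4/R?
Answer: 0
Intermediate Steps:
V(D) = -10 + 2*D² (V(D) = -5 + ((D² + D*D) - 5) = -5 + ((D² + D²) - 5) = -5 + (2*D² - 5) = -5 + (-5 + 2*D²) = -10 + 2*D²)
o(J, y) = 4/J
P = 0 (P = 0*(3 - 3) = 0*0 = 0)
(o(-3, -3)*V(4))*P = ((4/(-3))*(-10 + 2*4²))*0 = ((4*(-⅓))*(-10 + 2*16))*0 = -4*(-10 + 32)/3*0 = -4/3*22*0 = -88/3*0 = 0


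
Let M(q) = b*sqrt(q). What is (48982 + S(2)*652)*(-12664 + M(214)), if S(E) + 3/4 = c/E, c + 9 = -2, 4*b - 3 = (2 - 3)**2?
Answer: -568702248 + 44907*sqrt(214) ≈ -5.6805e+8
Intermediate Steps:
b = 1 (b = 3/4 + (2 - 3)**2/4 = 3/4 + (1/4)*(-1)**2 = 3/4 + (1/4)*1 = 3/4 + 1/4 = 1)
c = -11 (c = -9 - 2 = -11)
S(E) = -3/4 - 11/E
M(q) = sqrt(q) (M(q) = 1*sqrt(q) = sqrt(q))
(48982 + S(2)*652)*(-12664 + M(214)) = (48982 + (-3/4 - 11/2)*652)*(-12664 + sqrt(214)) = (48982 - 25/4*652)*(-12664 + sqrt(214)) = (48982 - 4075)*(-12664 + sqrt(214)) = 44907*(-12664 + sqrt(214)) = -568702248 + 44907*sqrt(214)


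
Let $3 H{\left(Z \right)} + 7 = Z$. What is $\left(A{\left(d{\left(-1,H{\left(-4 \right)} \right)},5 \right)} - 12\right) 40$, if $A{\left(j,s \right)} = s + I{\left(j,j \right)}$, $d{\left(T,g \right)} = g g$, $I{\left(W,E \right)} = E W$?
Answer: $\frac{562960}{81} \approx 6950.1$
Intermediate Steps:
$H{\left(Z \right)} = - \frac{7}{3} + \frac{Z}{3}$
$d{\left(T,g \right)} = g^{2}$
$A{\left(j,s \right)} = s + j^{2}$ ($A{\left(j,s \right)} = s + j j = s + j^{2}$)
$\left(A{\left(d{\left(-1,H{\left(-4 \right)} \right)},5 \right)} - 12\right) 40 = \left(\left(5 + \left(\left(- \frac{7}{3} + \frac{1}{3} \left(-4\right)\right)^{2}\right)^{2}\right) - 12\right) 40 = \left(\left(5 + \left(\left(- \frac{7}{3} - \frac{4}{3}\right)^{2}\right)^{2}\right) - 12\right) 40 = \left(\left(5 + \left(\left(- \frac{11}{3}\right)^{2}\right)^{2}\right) - 12\right) 40 = \left(\left(5 + \left(\frac{121}{9}\right)^{2}\right) - 12\right) 40 = \left(\left(5 + \frac{14641}{81}\right) - 12\right) 40 = \left(\frac{15046}{81} - 12\right) 40 = \frac{14074}{81} \cdot 40 = \frac{562960}{81}$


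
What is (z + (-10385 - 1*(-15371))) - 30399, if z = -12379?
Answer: -37792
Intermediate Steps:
(z + (-10385 - 1*(-15371))) - 30399 = (-12379 + (-10385 - 1*(-15371))) - 30399 = (-12379 + (-10385 + 15371)) - 30399 = (-12379 + 4986) - 30399 = -7393 - 30399 = -37792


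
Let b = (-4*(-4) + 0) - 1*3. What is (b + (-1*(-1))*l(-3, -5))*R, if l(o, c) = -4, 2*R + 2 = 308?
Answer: 1377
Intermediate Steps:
R = 153 (R = -1 + (½)*308 = -1 + 154 = 153)
b = 13 (b = (16 + 0) - 3 = 16 - 3 = 13)
(b + (-1*(-1))*l(-3, -5))*R = (13 - 1*(-1)*(-4))*153 = (13 + 1*(-4))*153 = (13 - 4)*153 = 9*153 = 1377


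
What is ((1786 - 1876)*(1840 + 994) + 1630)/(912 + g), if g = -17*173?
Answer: 253430/2029 ≈ 124.90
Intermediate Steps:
g = -2941
((1786 - 1876)*(1840 + 994) + 1630)/(912 + g) = ((1786 - 1876)*(1840 + 994) + 1630)/(912 - 2941) = (-90*2834 + 1630)/(-2029) = (-255060 + 1630)*(-1/2029) = -253430*(-1/2029) = 253430/2029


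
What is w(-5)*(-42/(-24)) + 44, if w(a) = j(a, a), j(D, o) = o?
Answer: 141/4 ≈ 35.250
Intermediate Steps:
w(a) = a
w(-5)*(-42/(-24)) + 44 = -(-210)/(-24) + 44 = -(-210)*(-1)/24 + 44 = -5*7/4 + 44 = -35/4 + 44 = 141/4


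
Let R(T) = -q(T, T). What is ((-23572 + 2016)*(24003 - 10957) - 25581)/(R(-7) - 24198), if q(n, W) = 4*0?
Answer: 281245157/24198 ≈ 11623.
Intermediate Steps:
q(n, W) = 0
R(T) = 0 (R(T) = -1*0 = 0)
((-23572 + 2016)*(24003 - 10957) - 25581)/(R(-7) - 24198) = ((-23572 + 2016)*(24003 - 10957) - 25581)/(0 - 24198) = (-21556*13046 - 25581)/(-24198) = (-281219576 - 25581)*(-1/24198) = -281245157*(-1/24198) = 281245157/24198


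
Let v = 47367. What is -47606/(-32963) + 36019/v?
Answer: 12426887/5636673 ≈ 2.2047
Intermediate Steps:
-47606/(-32963) + 36019/v = -47606/(-32963) + 36019/47367 = -47606*(-1/32963) + 36019*(1/47367) = 47606/32963 + 36019/47367 = 12426887/5636673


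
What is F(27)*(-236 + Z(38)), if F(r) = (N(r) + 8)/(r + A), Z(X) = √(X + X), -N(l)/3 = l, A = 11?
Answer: 8614/19 - 73*√19/19 ≈ 436.62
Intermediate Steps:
N(l) = -3*l
Z(X) = √2*√X (Z(X) = √(2*X) = √2*√X)
F(r) = (8 - 3*r)/(11 + r) (F(r) = (-3*r + 8)/(r + 11) = (8 - 3*r)/(11 + r))
F(27)*(-236 + Z(38)) = ((8 - 3*27)/(11 + 27))*(-236 + √2*√38) = ((8 - 81)/38)*(-236 + 2*√19) = ((1/38)*(-73))*(-236 + 2*√19) = -73*(-236 + 2*√19)/38 = 8614/19 - 73*√19/19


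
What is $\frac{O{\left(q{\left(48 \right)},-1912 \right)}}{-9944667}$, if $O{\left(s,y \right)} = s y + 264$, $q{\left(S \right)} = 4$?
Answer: $\frac{7384}{9944667} \approx 0.00074251$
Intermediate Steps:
$O{\left(s,y \right)} = 264 + s y$
$\frac{O{\left(q{\left(48 \right)},-1912 \right)}}{-9944667} = \frac{264 + 4 \left(-1912\right)}{-9944667} = \left(264 - 7648\right) \left(- \frac{1}{9944667}\right) = \left(-7384\right) \left(- \frac{1}{9944667}\right) = \frac{7384}{9944667}$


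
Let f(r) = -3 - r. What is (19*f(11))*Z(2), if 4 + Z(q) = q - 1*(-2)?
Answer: 0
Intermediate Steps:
Z(q) = -2 + q (Z(q) = -4 + (q - 1*(-2)) = -4 + (q + 2) = -4 + (2 + q) = -2 + q)
(19*f(11))*Z(2) = (19*(-3 - 1*11))*(-2 + 2) = (19*(-3 - 11))*0 = (19*(-14))*0 = -266*0 = 0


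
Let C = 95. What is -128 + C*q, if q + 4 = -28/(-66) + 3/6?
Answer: -27733/66 ≈ -420.20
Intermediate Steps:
q = -203/66 (q = -4 + (-28/(-66) + 3/6) = -4 + (-28*(-1/66) + 3*(⅙)) = -4 + (14/33 + ½) = -4 + 61/66 = -203/66 ≈ -3.0758)
-128 + C*q = -128 + 95*(-203/66) = -128 - 19285/66 = -27733/66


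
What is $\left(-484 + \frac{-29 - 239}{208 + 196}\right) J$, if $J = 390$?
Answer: $- \frac{19090890}{101} \approx -1.8902 \cdot 10^{5}$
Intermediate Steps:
$\left(-484 + \frac{-29 - 239}{208 + 196}\right) J = \left(-484 + \frac{-29 - 239}{208 + 196}\right) 390 = \left(-484 - \frac{268}{404}\right) 390 = \left(-484 - \frac{67}{101}\right) 390 = \left(- \frac{48951}{101}\right) 390 = - \frac{19090890}{101}$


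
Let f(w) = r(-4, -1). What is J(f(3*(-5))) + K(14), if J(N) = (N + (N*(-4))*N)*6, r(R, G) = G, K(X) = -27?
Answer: -57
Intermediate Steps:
f(w) = -1
J(N) = -24*N**2 + 6*N (J(N) = (N + (-4*N)*N)*6 = (N - 4*N**2)*6 = -24*N**2 + 6*N)
J(f(3*(-5))) + K(14) = 6*(-1)*(1 - 4*(-1)) - 27 = 6*(-1)*(1 + 4) - 27 = 6*(-1)*5 - 27 = -30 - 27 = -57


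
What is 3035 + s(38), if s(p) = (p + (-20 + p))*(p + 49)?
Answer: 7907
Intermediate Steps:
s(p) = (-20 + 2*p)*(49 + p)
3035 + s(38) = 3035 + (-980 + 2*38² + 78*38) = 3035 + (-980 + 2*1444 + 2964) = 3035 + (-980 + 2888 + 2964) = 3035 + 4872 = 7907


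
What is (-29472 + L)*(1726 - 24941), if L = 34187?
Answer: -109458725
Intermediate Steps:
(-29472 + L)*(1726 - 24941) = (-29472 + 34187)*(1726 - 24941) = 4715*(-23215) = -109458725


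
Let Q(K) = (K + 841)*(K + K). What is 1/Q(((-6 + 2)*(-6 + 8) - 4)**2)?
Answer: 1/283680 ≈ 3.5251e-6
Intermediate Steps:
Q(K) = 2*K*(841 + K) (Q(K) = (841 + K)*(2*K) = 2*K*(841 + K))
1/Q(((-6 + 2)*(-6 + 8) - 4)**2) = 1/(2*((-6 + 2)*(-6 + 8) - 4)**2*(841 + ((-6 + 2)*(-6 + 8) - 4)**2)) = 1/(2*(-4*2 - 4)**2*(841 + (-4*2 - 4)**2)) = 1/(2*(-8 - 4)**2*(841 + (-8 - 4)**2)) = 1/(2*(-12)**2*(841 + (-12)**2)) = 1/(2*144*(841 + 144)) = 1/(2*144*985) = 1/283680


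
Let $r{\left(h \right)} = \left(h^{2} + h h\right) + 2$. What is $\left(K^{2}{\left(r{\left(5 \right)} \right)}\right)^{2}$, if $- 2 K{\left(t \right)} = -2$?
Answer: $1$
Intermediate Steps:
$r{\left(h \right)} = 2 + 2 h^{2}$ ($r{\left(h \right)} = \left(h^{2} + h^{2}\right) + 2 = 2 h^{2} + 2 = 2 + 2 h^{2}$)
$K{\left(t \right)} = 1$ ($K{\left(t \right)} = \left(- \frac{1}{2}\right) \left(-2\right) = 1$)
$\left(K^{2}{\left(r{\left(5 \right)} \right)}\right)^{2} = \left(1^{2}\right)^{2} = 1^{2} = 1$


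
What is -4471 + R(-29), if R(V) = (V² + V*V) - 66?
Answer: -2855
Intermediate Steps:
R(V) = -66 + 2*V² (R(V) = (V² + V²) - 66 = 2*V² - 66 = -66 + 2*V²)
-4471 + R(-29) = -4471 + (-66 + 2*(-29)²) = -4471 + (-66 + 2*841) = -4471 + (-66 + 1682) = -4471 + 1616 = -2855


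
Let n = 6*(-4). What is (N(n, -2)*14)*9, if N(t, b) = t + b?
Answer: -3276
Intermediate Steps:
n = -24
N(t, b) = b + t
(N(n, -2)*14)*9 = ((-2 - 24)*14)*9 = -26*14*9 = -364*9 = -3276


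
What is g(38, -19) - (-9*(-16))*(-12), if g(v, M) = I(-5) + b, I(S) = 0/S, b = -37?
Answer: 1691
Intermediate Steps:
I(S) = 0
g(v, M) = -37 (g(v, M) = 0 - 37 = -37)
g(38, -19) - (-9*(-16))*(-12) = -37 - (-9*(-16))*(-12) = -37 - 144*(-12) = -37 - 1*(-1728) = -37 + 1728 = 1691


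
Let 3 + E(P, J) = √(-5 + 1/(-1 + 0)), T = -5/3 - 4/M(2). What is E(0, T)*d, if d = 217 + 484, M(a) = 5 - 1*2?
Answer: -2103 + 701*I*√6 ≈ -2103.0 + 1717.1*I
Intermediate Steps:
M(a) = 3 (M(a) = 5 - 2 = 3)
d = 701
T = -3 (T = -5/3 - 4/3 = -3)
E(P, J) = -3 + I*√6 (E(P, J) = -3 + √(-5 + 1/(-1 + 0)) = -3 + √(-5 + 1/(-1)) = -3 + √(-5 - 1) = -3 + √(-6) = -3 + I*√6)
E(0, T)*d = (-3 + I*√6)*701 = -2103 + 701*I*√6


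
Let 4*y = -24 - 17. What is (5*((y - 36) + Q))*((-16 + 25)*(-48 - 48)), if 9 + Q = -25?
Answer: 346680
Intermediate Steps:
Q = -34 (Q = -9 - 25 = -34)
y = -41/4 (y = (-24 - 17)/4 = (¼)*(-41) = -41/4 ≈ -10.250)
(5*((y - 36) + Q))*((-16 + 25)*(-48 - 48)) = (5*((-41/4 - 36) - 34))*((-16 + 25)*(-48 - 48)) = (5*(-185/4 - 34))*(9*(-96)) = (5*(-321/4))*(-864) = -1605/4*(-864) = 346680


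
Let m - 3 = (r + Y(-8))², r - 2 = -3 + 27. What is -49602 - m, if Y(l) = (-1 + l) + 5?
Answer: -50089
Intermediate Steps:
Y(l) = 4 + l
r = 26 (r = 2 + (-3 + 27) = 2 + 24 = 26)
m = 487 (m = 3 + (26 + (4 - 8))² = 3 + (26 - 4)² = 3 + 22² = 3 + 484 = 487)
-49602 - m = -49602 - 1*487 = -49602 - 487 = -50089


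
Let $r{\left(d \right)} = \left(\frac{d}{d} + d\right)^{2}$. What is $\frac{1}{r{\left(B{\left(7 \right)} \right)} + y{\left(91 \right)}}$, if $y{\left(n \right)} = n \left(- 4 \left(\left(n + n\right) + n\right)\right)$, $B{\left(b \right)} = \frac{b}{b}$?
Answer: $- \frac{1}{99368} \approx -1.0064 \cdot 10^{-5}$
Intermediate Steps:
$B{\left(b \right)} = 1$
$r{\left(d \right)} = \left(1 + d\right)^{2}$
$y{\left(n \right)} = - 12 n^{2}$ ($y{\left(n \right)} = n \left(- 4 \left(2 n + n\right)\right) = n \left(- 4 \cdot 3 n\right) = n \left(- 12 n\right) = - 12 n^{2}$)
$\frac{1}{r{\left(B{\left(7 \right)} \right)} + y{\left(91 \right)}} = \frac{1}{\left(1 + 1\right)^{2} - 12 \cdot 91^{2}} = \frac{1}{2^{2} - 99372} = \frac{1}{4 - 99372} = \frac{1}{-99368} = - \frac{1}{99368}$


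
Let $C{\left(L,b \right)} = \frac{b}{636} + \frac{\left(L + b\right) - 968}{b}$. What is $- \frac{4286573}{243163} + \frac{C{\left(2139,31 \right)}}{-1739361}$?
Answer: $- \frac{147000669118486327}{8338847477028588} \approx -17.628$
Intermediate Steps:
$C{\left(L,b \right)} = \frac{b}{636} + \frac{-968 + L + b}{b}$ ($C{\left(L,b \right)} = b \frac{1}{636} + \frac{-968 + L + b}{b} = \frac{b}{636} + \frac{-968 + L + b}{b}$)
$- \frac{4286573}{243163} + \frac{C{\left(2139,31 \right)}}{-1739361} = - \frac{4286573}{243163} + \frac{\frac{1}{31} \left(-968 + 2139 + \frac{1}{636} \cdot 31 \left(636 + 31\right)\right)}{-1739361} = \left(-4286573\right) \frac{1}{243163} + \frac{-968 + 2139 + \frac{1}{636} \cdot 31 \cdot 667}{31} \left(- \frac{1}{1739361}\right) = - \frac{4286573}{243163} + \frac{-968 + 2139 + \frac{20677}{636}}{31} \left(- \frac{1}{1739361}\right) = - \frac{4286573}{243163} + \frac{1}{31} \cdot \frac{765433}{636} \left(- \frac{1}{1739361}\right) = - \frac{4286573}{243163} + \frac{765433}{19716} \left(- \frac{1}{1739361}\right) = - \frac{4286573}{243163} - \frac{765433}{34293241476} = - \frac{147000669118486327}{8338847477028588}$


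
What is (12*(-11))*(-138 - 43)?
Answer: 23892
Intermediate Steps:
(12*(-11))*(-138 - 43) = -132*(-181) = 23892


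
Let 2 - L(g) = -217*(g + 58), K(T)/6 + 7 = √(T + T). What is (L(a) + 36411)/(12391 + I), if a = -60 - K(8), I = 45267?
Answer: 39885/57658 ≈ 0.69175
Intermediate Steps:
K(T) = -42 + 6*√2*√T (K(T) = -42 + 6*√(T + T) = -42 + 6*√(2*T) = -42 + 6*(√2*√T) = -42 + 6*√2*√T)
a = -42 (a = -60 - (-42 + 6*√2*√8) = -60 - (-42 + 6*√2*(2*√2)) = -60 - (-42 + 24) = -60 - 1*(-18) = -60 + 18 = -42)
L(g) = 12588 + 217*g (L(g) = 2 - (-217)*(g + 58) = 2 - (-217)*(58 + g) = 2 - (-12586 - 217*g) = 2 + (12586 + 217*g) = 12588 + 217*g)
(L(a) + 36411)/(12391 + I) = ((12588 + 217*(-42)) + 36411)/(12391 + 45267) = ((12588 - 9114) + 36411)/57658 = (3474 + 36411)*(1/57658) = 39885*(1/57658) = 39885/57658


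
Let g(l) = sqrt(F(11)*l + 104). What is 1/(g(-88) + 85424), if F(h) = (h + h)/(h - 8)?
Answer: 32034/2736472619 - I*sqrt(1218)/10945890476 ≈ 1.1706e-5 - 3.1884e-9*I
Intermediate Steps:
F(h) = 2*h/(-8 + h) (F(h) = (2*h)/(-8 + h) = 2*h/(-8 + h))
g(l) = sqrt(104 + 22*l/3) (g(l) = sqrt((2*11/(-8 + 11))*l + 104) = sqrt((2*11/3)*l + 104) = sqrt((2*11*(1/3))*l + 104) = sqrt(22*l/3 + 104) = sqrt(104 + 22*l/3))
1/(g(-88) + 85424) = 1/(sqrt(936 + 66*(-88))/3 + 85424) = 1/(sqrt(936 - 5808)/3 + 85424) = 1/(sqrt(-4872)/3 + 85424) = 1/((2*I*sqrt(1218))/3 + 85424) = 1/(2*I*sqrt(1218)/3 + 85424) = 1/(85424 + 2*I*sqrt(1218)/3)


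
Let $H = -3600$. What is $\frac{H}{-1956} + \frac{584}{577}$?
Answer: $\frac{268292}{94051} \approx 2.8526$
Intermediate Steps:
$\frac{H}{-1956} + \frac{584}{577} = - \frac{3600}{-1956} + \frac{584}{577} = \left(-3600\right) \left(- \frac{1}{1956}\right) + 584 \cdot \frac{1}{577} = \frac{300}{163} + \frac{584}{577} = \frac{268292}{94051}$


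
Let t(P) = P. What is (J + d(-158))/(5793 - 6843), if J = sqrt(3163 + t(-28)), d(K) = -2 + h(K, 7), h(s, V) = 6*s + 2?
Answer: 158/175 - sqrt(3135)/1050 ≈ 0.84953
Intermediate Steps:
h(s, V) = 2 + 6*s
d(K) = 6*K (d(K) = -2 + (2 + 6*K) = 6*K)
J = sqrt(3135) (J = sqrt(3163 - 28) = sqrt(3135) ≈ 55.991)
(J + d(-158))/(5793 - 6843) = (sqrt(3135) + 6*(-158))/(5793 - 6843) = (sqrt(3135) - 948)/(-1050) = (-948 + sqrt(3135))*(-1/1050) = 158/175 - sqrt(3135)/1050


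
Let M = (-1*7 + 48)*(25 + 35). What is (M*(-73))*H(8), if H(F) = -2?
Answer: 359160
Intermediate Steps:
M = 2460 (M = (-7 + 48)*60 = 41*60 = 2460)
(M*(-73))*H(8) = (2460*(-73))*(-2) = -179580*(-2) = 359160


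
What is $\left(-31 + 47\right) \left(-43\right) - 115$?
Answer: $-803$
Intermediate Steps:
$\left(-31 + 47\right) \left(-43\right) - 115 = 16 \left(-43\right) - 115 = -688 - 115 = -803$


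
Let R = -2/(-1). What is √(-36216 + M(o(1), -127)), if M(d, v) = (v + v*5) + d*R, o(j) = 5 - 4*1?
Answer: 4*I*√2311 ≈ 192.29*I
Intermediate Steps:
R = 2 (R = -2*(-1) = 2)
o(j) = 1 (o(j) = 5 - 4 = 1)
M(d, v) = 2*d + 6*v (M(d, v) = (v + v*5) + d*2 = (v + 5*v) + 2*d = 6*v + 2*d = 2*d + 6*v)
√(-36216 + M(o(1), -127)) = √(-36216 + (2*1 + 6*(-127))) = √(-36216 + (2 - 762)) = √(-36216 - 760) = √(-36976) = 4*I*√2311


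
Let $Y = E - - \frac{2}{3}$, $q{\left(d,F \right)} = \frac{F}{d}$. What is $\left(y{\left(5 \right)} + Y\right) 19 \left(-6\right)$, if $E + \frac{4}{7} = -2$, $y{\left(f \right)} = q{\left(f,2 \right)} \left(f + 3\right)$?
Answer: $- \frac{5168}{35} \approx -147.66$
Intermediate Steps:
$y{\left(f \right)} = \frac{2 \left(3 + f\right)}{f}$ ($y{\left(f \right)} = \frac{2}{f} \left(f + 3\right) = \frac{2}{f} \left(3 + f\right) = \frac{2 \left(3 + f\right)}{f}$)
$E = - \frac{18}{7}$ ($E = - \frac{4}{7} - 2 = - \frac{18}{7} \approx -2.5714$)
$Y = - \frac{40}{21}$ ($Y = - \frac{18}{7} - - \frac{2}{3} = - \frac{18}{7} + \frac{2}{3} = - \frac{40}{21} \approx -1.9048$)
$\left(y{\left(5 \right)} + Y\right) 19 \left(-6\right) = \left(\left(2 + \frac{6}{5}\right) - \frac{40}{21}\right) 19 \left(-6\right) = \left(\frac{16}{5} - \frac{40}{21}\right) 19 \left(-6\right) = \frac{136}{105} \cdot 19 \left(-6\right) = \frac{2584}{105} \left(-6\right) = - \frac{5168}{35}$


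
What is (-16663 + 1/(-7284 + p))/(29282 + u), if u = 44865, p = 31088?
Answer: -396646051/1764995188 ≈ -0.22473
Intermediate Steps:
(-16663 + 1/(-7284 + p))/(29282 + u) = (-16663 + 1/(-7284 + 31088))/(29282 + 44865) = (-16663 + 1/23804)/74147 = (-16663 + 1/23804)*(1/74147) = -396646051/23804*1/74147 = -396646051/1764995188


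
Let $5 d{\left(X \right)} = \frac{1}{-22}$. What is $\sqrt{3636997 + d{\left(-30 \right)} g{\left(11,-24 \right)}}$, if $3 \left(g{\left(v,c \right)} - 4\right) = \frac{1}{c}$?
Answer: $\frac{\sqrt{1584275877415}}{660} \approx 1907.1$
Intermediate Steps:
$d{\left(X \right)} = - \frac{1}{110}$ ($d{\left(X \right)} = \frac{1}{5 \left(-22\right)} = \frac{1}{5} \left(- \frac{1}{22}\right) = - \frac{1}{110}$)
$g{\left(v,c \right)} = 4 + \frac{1}{3 c}$
$\sqrt{3636997 + d{\left(-30 \right)} g{\left(11,-24 \right)}} = \sqrt{3636997 - \frac{4 + \frac{1}{3 \left(-24\right)}}{110}} = \sqrt{3636997 - \frac{4 + \frac{1}{3} \left(- \frac{1}{24}\right)}{110}} = \sqrt{3636997 - \frac{4 - \frac{1}{72}}{110}} = \sqrt{3636997 - \frac{287}{7920}} = \sqrt{\frac{28805015953}{7920}} = \frac{\sqrt{1584275877415}}{660}$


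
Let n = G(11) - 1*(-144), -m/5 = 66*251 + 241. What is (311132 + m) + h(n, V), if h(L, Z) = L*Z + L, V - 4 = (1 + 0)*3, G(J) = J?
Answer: 228337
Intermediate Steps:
m = -84035 (m = -5*(66*251 + 241) = -5*(16566 + 241) = -5*16807 = -84035)
V = 7 (V = 4 + (1 + 0)*3 = 4 + 1*3 = 4 + 3 = 7)
n = 155 (n = 11 - 1*(-144) = 11 + 144 = 155)
h(L, Z) = L + L*Z
(311132 + m) + h(n, V) = (311132 - 84035) + 155*(1 + 7) = 227097 + 155*8 = 227097 + 1240 = 228337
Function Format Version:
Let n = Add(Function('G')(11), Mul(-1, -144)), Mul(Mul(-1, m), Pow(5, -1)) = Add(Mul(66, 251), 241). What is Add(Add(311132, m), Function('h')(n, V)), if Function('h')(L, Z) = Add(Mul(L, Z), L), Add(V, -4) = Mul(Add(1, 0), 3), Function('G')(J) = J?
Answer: 228337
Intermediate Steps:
m = -84035 (m = Mul(-5, Add(Mul(66, 251), 241)) = Mul(-5, Add(16566, 241)) = Mul(-5, 16807) = -84035)
V = 7 (V = Add(4, Mul(Add(1, 0), 3)) = Add(4, Mul(1, 3)) = Add(4, 3) = 7)
n = 155 (n = Add(11, Mul(-1, -144)) = Add(11, 144) = 155)
Function('h')(L, Z) = Add(L, Mul(L, Z))
Add(Add(311132, m), Function('h')(n, V)) = Add(Add(311132, -84035), Mul(155, Add(1, 7))) = Add(227097, Mul(155, 8)) = Add(227097, 1240) = 228337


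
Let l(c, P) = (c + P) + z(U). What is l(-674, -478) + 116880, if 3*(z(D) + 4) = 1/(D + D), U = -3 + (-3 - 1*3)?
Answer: 6249095/54 ≈ 1.1572e+5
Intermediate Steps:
U = -9 (U = -3 + (-3 - 3) = -3 - 6 = -9)
z(D) = -4 + 1/(6*D) (z(D) = -4 + 1/(3*(D + D)) = -4 + 1/(3*((2*D))) = -4 + (1/(2*D))/3 = -4 + 1/(6*D))
l(c, P) = -217/54 + P + c (l(c, P) = (c + P) + (-4 + (⅙)/(-9)) = (P + c) + (-4 + (⅙)*(-⅑)) = (P + c) + (-4 - 1/54) = (P + c) - 217/54 = -217/54 + P + c)
l(-674, -478) + 116880 = (-217/54 - 478 - 674) + 116880 = -62425/54 + 116880 = 6249095/54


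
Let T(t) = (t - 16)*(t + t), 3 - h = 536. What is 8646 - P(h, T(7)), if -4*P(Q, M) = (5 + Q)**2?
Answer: 78342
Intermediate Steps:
h = -533 (h = 3 - 1*536 = 3 - 536 = -533)
T(t) = 2*t*(-16 + t) (T(t) = (-16 + t)*(2*t) = 2*t*(-16 + t))
P(Q, M) = -(5 + Q)**2/4
8646 - P(h, T(7)) = 8646 - (-1)*(5 - 533)**2/4 = 8646 - (-1)*(-528)**2/4 = 8646 - (-1)*278784/4 = 8646 - 1*(-69696) = 8646 + 69696 = 78342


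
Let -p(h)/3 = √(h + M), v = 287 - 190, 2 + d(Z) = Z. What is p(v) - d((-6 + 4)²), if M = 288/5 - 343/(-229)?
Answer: -2 - 6*√51162035/1145 ≈ -39.482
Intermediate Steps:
d(Z) = -2 + Z
v = 97
M = 67667/1145 (M = 288*(⅕) - 343*(-1/229) = 288/5 + 343/229 = 67667/1145 ≈ 59.098)
p(h) = -3*√(67667/1145 + h) (p(h) = -3*√(h + 67667/1145) = -3*√(67667/1145 + h))
p(v) - d((-6 + 4)²) = -3*√(77478715 + 1311025*97)/1145 - (-2 + (-6 + 4)²) = -3*√(77478715 + 127169425)/1145 - (-2 + (-2)²) = -6*√51162035/1145 - (-2 + 4) = -6*√51162035/1145 - 1*2 = -6*√51162035/1145 - 2 = -2 - 6*√51162035/1145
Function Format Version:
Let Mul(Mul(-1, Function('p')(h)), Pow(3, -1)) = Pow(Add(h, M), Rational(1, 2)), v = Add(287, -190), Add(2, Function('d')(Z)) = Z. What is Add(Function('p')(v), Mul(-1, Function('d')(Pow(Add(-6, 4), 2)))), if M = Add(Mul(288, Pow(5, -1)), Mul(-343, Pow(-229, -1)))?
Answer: Add(-2, Mul(Rational(-6, 1145), Pow(51162035, Rational(1, 2)))) ≈ -39.482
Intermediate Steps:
Function('d')(Z) = Add(-2, Z)
v = 97
M = Rational(67667, 1145) (M = Add(Mul(288, Rational(1, 5)), Mul(-343, Rational(-1, 229))) = Add(Rational(288, 5), Rational(343, 229)) = Rational(67667, 1145) ≈ 59.098)
Function('p')(h) = Mul(-3, Pow(Add(Rational(67667, 1145), h), Rational(1, 2))) (Function('p')(h) = Mul(-3, Pow(Add(h, Rational(67667, 1145)), Rational(1, 2))) = Mul(-3, Pow(Add(Rational(67667, 1145), h), Rational(1, 2))))
Add(Function('p')(v), Mul(-1, Function('d')(Pow(Add(-6, 4), 2)))) = Add(Mul(Rational(-3, 1145), Pow(Add(77478715, Mul(1311025, 97)), Rational(1, 2))), Mul(-1, Add(-2, Pow(Add(-6, 4), 2)))) = Add(Mul(Rational(-3, 1145), Pow(Add(77478715, 127169425), Rational(1, 2))), Mul(-1, Add(-2, Pow(-2, 2)))) = Add(Mul(Rational(-3, 1145), Pow(204648140, Rational(1, 2))), Mul(-1, Add(-2, 4))) = Add(Mul(Rational(-3, 1145), Mul(2, Pow(51162035, Rational(1, 2)))), Mul(-1, 2)) = Add(Mul(Rational(-6, 1145), Pow(51162035, Rational(1, 2))), -2) = Add(-2, Mul(Rational(-6, 1145), Pow(51162035, Rational(1, 2))))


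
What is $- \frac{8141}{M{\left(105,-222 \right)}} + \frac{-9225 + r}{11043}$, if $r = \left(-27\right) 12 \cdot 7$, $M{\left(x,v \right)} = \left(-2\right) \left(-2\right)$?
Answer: $- \frac{9994115}{4908} \approx -2036.3$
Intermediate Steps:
$M{\left(x,v \right)} = 4$
$r = -2268$ ($r = \left(-324\right) 7 = -2268$)
$- \frac{8141}{M{\left(105,-222 \right)}} + \frac{-9225 + r}{11043} = - \frac{8141}{4} + \frac{-9225 - 2268}{11043} = \left(-8141\right) \frac{1}{4} - \frac{1277}{1227} = - \frac{8141}{4} - \frac{1277}{1227} = - \frac{9994115}{4908}$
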